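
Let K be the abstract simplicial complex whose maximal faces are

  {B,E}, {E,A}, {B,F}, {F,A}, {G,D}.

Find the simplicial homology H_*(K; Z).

H_0 = Z^2,  H_1 = Z.

K has 6 vertices, 5 edges.
rank ∂_0 = 0, rank ∂_1 = 4 ⇒ b_0 = 6 − 0 − 4 = 2; all invariant factors of ∂_1 are 1 so no torsion. So H_0 = Z^2.
rank ∂_1 = 4, rank ∂_2 = 0 ⇒ b_1 = 5 − 4 − 0 = 1. So H_1 = Z.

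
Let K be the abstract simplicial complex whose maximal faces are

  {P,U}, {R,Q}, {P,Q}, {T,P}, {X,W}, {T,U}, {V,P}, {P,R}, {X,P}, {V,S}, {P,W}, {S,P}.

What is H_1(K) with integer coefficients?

We work with the vertex ordering P < Q < R < S < T < U < V < W < X. The simplices of K, each written with vertices in increasing order, are:

  0-simplices (9): P, Q, R, S, T, U, V, W, X
  1-simplices (12): PQ, PR, PS, PT, PU, PV, PW, PX, QR, SV, TU, WX

Hence C_0 ≅ Z^9, C_1 ≅ Z^12.

The boundary map ∂_1: C_1 → C_0 sends each edge [p,q] (with p < q) to q − p. For instance
  ∂SV = V − S.
The 9×12 boundary matrix has rank 8 and Smith normal form diag(1,1,1,1,1,1,1,1).

Now H_k = ker ∂_k / im ∂_{k+1}, so:

  H_1: rank ker ∂_1 − rank ∂_2 = (12 − 8) − 0 = 4, and there is no ∂_2, so H_1 ≅ Z^4.

H_1 = Z^4.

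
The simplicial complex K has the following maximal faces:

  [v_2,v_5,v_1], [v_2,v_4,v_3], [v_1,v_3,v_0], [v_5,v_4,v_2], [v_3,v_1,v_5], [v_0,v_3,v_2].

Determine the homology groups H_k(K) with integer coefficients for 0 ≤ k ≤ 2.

Order the vertices as v_0 < v_1 < v_2 < v_3 < v_4 < v_5. Listing each simplex with vertices in this order, K has dimension 2 with simplices:

  0-simplices (6): [v_0], [v_1], [v_2], [v_3], [v_4], [v_5]
  1-simplices (12): [v_0,v_1], [v_0,v_2], [v_0,v_3], [v_1,v_2], [v_1,v_3], [v_1,v_5], [v_2,v_3], [v_2,v_4], [v_2,v_5], [v_3,v_4], [v_3,v_5], [v_4,v_5]
  2-simplices (6): [v_0,v_1,v_3], [v_0,v_2,v_3], [v_1,v_2,v_5], [v_1,v_3,v_5], [v_2,v_3,v_4], [v_2,v_4,v_5]

so the chain groups are C_0 ≅ Z^6, C_1 ≅ Z^12, C_2 ≅ Z^6.

∂_1: C_1 → C_0 maps an edge to its endpoints' difference, ∂[p,q] = q − p. For instance
  ∂[v_1,v_2] = [v_2] − [v_1].
The 6×12 boundary matrix has rank 5 and Smith normal form diag(1,1,1,1,1).

The boundary map ∂_2: C_2 → C_1 acts by ∂[p,q,r] = [q,r] − [p,r] + [p,q]. For instance
  ∂[v_2,v_3,v_4] = [v_3,v_4] − [v_2,v_4] + [v_2,v_3],
  ∂[v_1,v_2,v_5] = [v_2,v_5] − [v_1,v_5] + [v_1,v_2].
The resulting 12×6 matrix has rank 6, and its Smith normal form has invariant factors (1,1,1,1,1,1).

Computing H_k = (kernel of ∂_k) / (image of ∂_{k+1}):

  H_0: rank C_0 − rank ∂_1 = 6 − 5 = 1, and the invariant factors of ∂_1 are all 1, so H_0 ≅ Z.
  H_1: rank ker ∂_1 − rank ∂_2 = (12 − 5) − 6 = 1, and the invariant factors of ∂_2 are all 1, so H_1 ≅ Z.
  H_2: rank ker ∂_2 − rank ∂_3 = (6 − 6) − 0 = 0, and there is no ∂_3, so H_2 ≅ 0.

As a check, the Euler characteristic is 6 − 12 + 6 = 0, which agrees with 1 − 1 + 0 = 0.

H_0 = Z,  H_1 = Z,  H_2 = 0.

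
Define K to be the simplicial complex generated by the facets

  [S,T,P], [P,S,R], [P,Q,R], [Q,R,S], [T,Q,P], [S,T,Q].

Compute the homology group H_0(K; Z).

Fix the vertex order P < Q < R < S < T and write every simplex with vertices in increasing order. Then dim K = 2 and the simplices of K are:

  0-simplices (5): P, Q, R, S, T
  1-simplices (9): PQ, PR, PS, PT, QR, QS, QT, RS, ST
  2-simplices (6): PQR, PQT, PRS, PST, QRS, QST

Hence C_0 ≅ Z^5, C_1 ≅ Z^9, C_2 ≅ Z^6.

The boundary map ∂_1: C_1 → C_0 maps an edge to its endpoints' difference, ∂[p,q] = q − p. For instance
  ∂ST = T − S.
As a 5×9 matrix over Z this has rank 4, with invariant factors (1,1,1,1).

Boundary ∂_2: C_2 → C_1 maps a triangle to the signed sum of its edges. For instance
  ∂PRS = RS − PS + PR,
  ∂PQR = QR − PR + PQ.
As a 9×6 matrix over Z this has rank 5, with invariant factors (1,1,1,1,1).

From H_k ≅ ker(∂_k) / im(∂_{k+1}) we obtain:

  H_0: rank C_0 − rank ∂_1 = 5 − 4 = 1, and the invariant factors of ∂_1 are all 1, so H_0 = Z.

H_0 = Z.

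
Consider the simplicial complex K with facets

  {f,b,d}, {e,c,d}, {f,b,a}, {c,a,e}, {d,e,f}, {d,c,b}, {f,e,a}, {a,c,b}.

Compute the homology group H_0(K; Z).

H_0 = Z.

Fix the vertex order a < b < c < d < e < f and write every simplex with vertices in increasing order. Then dim K = 2 and the simplices of K are:

  0-simplices (6): a, b, c, d, e, f
  1-simplices (12): ab, ac, ae, af, bc, bd, bf, cd, ce, de, df, ef
  2-simplices (8): abc, abf, ace, aef, bcd, bdf, cde, def

so the chain groups are C_0 ≅ Z^6, C_1 ≅ Z^12, C_2 ≅ Z^8.

The boundary map ∂_1: C_1 → C_0 maps an edge to its endpoints' difference, ∂[p,q] = q − p. For instance
  ∂df = f − d.
The resulting 6×12 matrix has rank 5, and its Smith normal form has invariant factors (1,1,1,1,1).

∂_2: C_2 → C_1 maps a triangle to the signed sum of its edges. For instance
  ∂cde = de − ce + cd,
  ∂abc = bc − ac + ab.
As a 12×8 matrix over Z this has rank 7, with invariant factors (1,1,1,1,1,1,1).

Now H_k = ker ∂_k / im ∂_{k+1}, so:

  H_0: rank C_0 − rank ∂_1 = 6 − 5 = 1, and the invariant factors of ∂_1 are all 1, so H_0 = Z.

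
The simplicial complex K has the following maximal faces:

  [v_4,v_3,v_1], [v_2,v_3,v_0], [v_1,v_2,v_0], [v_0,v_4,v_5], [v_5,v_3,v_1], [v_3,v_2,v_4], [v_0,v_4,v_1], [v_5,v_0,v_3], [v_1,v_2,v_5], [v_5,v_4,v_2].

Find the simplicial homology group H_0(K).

H_0 = Z.

Take the total order v_0 < v_1 < v_2 < v_3 < v_4 < v_5 on the vertex set. Then K (dimension 2) consists of the simplices:

  0-simplices (6): [v_0], [v_1], [v_2], [v_3], [v_4], [v_5]
  1-simplices (15): (15 of them)
  2-simplices (10): [v_0,v_1,v_2], [v_0,v_1,v_4], [v_0,v_2,v_3], [v_0,v_3,v_5], [v_0,v_4,v_5], [v_1,v_2,v_5], [v_1,v_3,v_4], [v_1,v_3,v_5], [v_2,v_3,v_4], [v_2,v_4,v_5]

so the chain groups are C_0 ≅ Z^6, C_1 ≅ Z^15, C_2 ≅ Z^10.

∂_1: C_1 → C_0 is given by ∂[p,q] = [q] − [p].
The 6×15 boundary matrix has rank 5 and Smith normal form diag(1,1,1,1,1).

∂_2: C_2 → C_1 acts by ∂[p,q,r] = [q,r] − [p,r] + [p,q]. For instance
  ∂[v_1,v_3,v_4] = [v_3,v_4] − [v_1,v_4] + [v_1,v_3],
  ∂[v_1,v_2,v_5] = [v_2,v_5] − [v_1,v_5] + [v_1,v_2].
The 15×10 boundary matrix has rank 10 and Smith normal form diag(1,1,1,1,1,1,1,1,1,2).

Reading off H_k = ker ∂_k / im ∂_{k+1}:

  H_0: rank C_0 − rank ∂_1 = 6 − 5 = 1, and the invariant factors of ∂_1 are all 1, so H_0 ≅ Z.

(K is a triangulation of the real projective plane RP^2.)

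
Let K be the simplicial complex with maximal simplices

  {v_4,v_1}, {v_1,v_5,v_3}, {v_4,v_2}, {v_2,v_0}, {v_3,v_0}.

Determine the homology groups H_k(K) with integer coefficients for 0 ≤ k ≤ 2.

K has 6 vertices, 7 edges, 1 triangle.
rank ∂_0 = 0, rank ∂_1 = 5 ⇒ b_0 = 6 − 0 − 5 = 1; all invariant factors of ∂_1 are 1 so no torsion. So H_0 ≅ Z.
rank ∂_1 = 5, rank ∂_2 = 1 ⇒ b_1 = 7 − 5 − 1 = 1; all invariant factors of ∂_2 are 1 so no torsion. So H_1 ≅ Z.
rank ∂_2 = 1, rank ∂_3 = 0 ⇒ b_2 = 1 − 1 − 0 = 0. So H_2 ≅ 0.

H_0 ≅ Z,  H_1 ≅ Z,  H_2 = 0.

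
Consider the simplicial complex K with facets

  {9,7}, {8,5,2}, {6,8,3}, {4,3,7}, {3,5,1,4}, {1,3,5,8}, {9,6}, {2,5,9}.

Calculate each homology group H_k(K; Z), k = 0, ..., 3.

H_0 ≅ Z,  H_1 ≅ Z^2,  H_2 = 0,  H_3 = 0.

Fix the vertex order 1 < 2 < 3 < 4 < 5 < 6 < 7 < 8 < 9 and write every simplex with vertices in increasing order. Then dim K = 3 and the simplices of K are:

  0-simplices (9): [1], [2], [3], [4], [5], [6], [7], [8], [9]
  1-simplices (19): [1,3], [1,4], [1,5], [1,8], [2,5], [2,8], [2,9], [3,4], [3,5], [3,6], [3,7], [3,8], [4,5], [4,7], [5,8], [5,9], [6,8], [6,9], [7,9]
  2-simplices (11): [1,3,4], [1,3,5], [1,3,8], [1,4,5], [1,5,8], [2,5,8], [2,5,9], [3,4,5], [3,4,7], [3,5,8], [3,6,8]
  3-simplices (2): [1,3,4,5], [1,3,5,8]

so the chain groups are C_0 ≅ Z^9, C_1 ≅ Z^19, C_2 ≅ Z^11, C_3 ≅ Z^2.

∂_1: C_1 → C_0 maps an edge to its endpoints' difference, ∂[p,q] = q − p.
As a 9×19 matrix over Z this has rank 8, with invariant factors (1,1,1,1,1,1,1,1).

∂_2: C_2 → C_1 acts by ∂[p,q,r] = [q,r] − [p,r] + [p,q]. For instance
  ∂[2,5,9] = [5,9] − [2,9] + [2,5],
  ∂[1,3,8] = [3,8] − [1,8] + [1,3].
The 19×11 boundary matrix has rank 9 and Smith normal form diag(1,1,1,1,1,1,1,1,1).

The boundary map ∂_3: C_3 → C_2 sends each 3-simplex σ to the alternating sum Σ_i (−1)^i (σ with its i-th vertex removed). For instance
  ∂[1,3,5,8] = [3,5,8] − [1,5,8] + [1,3,8] − [1,3,5],
  ∂[1,3,4,5] = [3,4,5] − [1,4,5] + [1,3,5] − [1,3,4].
The resulting 11×2 matrix has rank 2, and its Smith normal form has invariant factors (1,1).

From H_k ≅ ker(∂_k) / im(∂_{k+1}) we obtain:

  H_0: rank C_0 − rank ∂_1 = 9 − 8 = 1, and the invariant factors of ∂_1 are all 1, so H_0 = Z.
  H_1: rank ker ∂_1 − rank ∂_2 = (19 − 8) − 9 = 2, and the invariant factors of ∂_2 are all 1, so H_1 = Z^2.
  H_2: rank ker ∂_2 − rank ∂_3 = (11 − 9) − 2 = 0, and the invariant factors of ∂_3 are all 1, so H_2 = 0.
  H_3: rank ker ∂_3 − rank ∂_4 = (2 − 2) − 0 = 0, and there is no ∂_4, so H_3 = 0.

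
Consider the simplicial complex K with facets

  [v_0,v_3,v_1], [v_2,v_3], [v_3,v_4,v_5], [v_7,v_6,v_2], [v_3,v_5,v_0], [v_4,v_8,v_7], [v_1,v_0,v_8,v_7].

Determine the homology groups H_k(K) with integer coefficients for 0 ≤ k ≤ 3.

Take the total order v_0 < v_1 < v_2 < v_3 < v_4 < v_5 < v_6 < v_7 < v_8 on the vertex set. Then K (dimension 3) consists of the simplices:

  0-simplices (9): [v_0], [v_1], [v_2], [v_3], [v_4], [v_5], [v_6], [v_7], [v_8]
  1-simplices (18): (18 of them)
  2-simplices (9): [v_0,v_1,v_3], [v_0,v_1,v_7], [v_0,v_1,v_8], [v_0,v_3,v_5], [v_0,v_7,v_8], [v_1,v_7,v_8], [v_2,v_6,v_7], [v_3,v_4,v_5], [v_4,v_7,v_8]
  3-simplices (1): [v_0,v_1,v_7,v_8]

so the chain groups are C_0 ≅ Z^9, C_1 ≅ Z^18, C_2 ≅ Z^9, C_3 ≅ Z^1.

∂_1: C_1 → C_0 maps an edge to its endpoints' difference, ∂[p,q] = q − p. For instance
  ∂[v_4,v_8] = [v_8] − [v_4].
This gives a 9×18 integer matrix of rank 8; reducing to Smith normal form yields diagonal entries (1,1,1,1,1,1,1,1).

∂_2: C_2 → C_1 maps a triangle to the signed sum of its edges. For instance
  ∂[v_2,v_6,v_7] = [v_6,v_7] − [v_2,v_7] + [v_2,v_6],
  ∂[v_0,v_3,v_5] = [v_3,v_5] − [v_0,v_5] + [v_0,v_3].
The resulting 18×9 matrix has rank 8, and its Smith normal form has invariant factors (1,1,1,1,1,1,1,1).

The boundary map ∂_3: C_3 → C_2 sends each 3-simplex σ to the alternating sum Σ_i (−1)^i (σ with its i-th vertex removed). For instance
  ∂[v_0,v_1,v_7,v_8] = [v_1,v_7,v_8] − [v_0,v_7,v_8] + [v_0,v_1,v_8] − [v_0,v_1,v_7].
As a 9×1 matrix over Z this has rank 1, with invariant factors (1).

From H_k ≅ ker(∂_k) / im(∂_{k+1}) we obtain:

  H_0: rank C_0 − rank ∂_1 = 9 − 8 = 1, and the invariant factors of ∂_1 are all 1, so H_0 ≅ Z.
  H_1: rank ker ∂_1 − rank ∂_2 = (18 − 8) − 8 = 2, and the invariant factors of ∂_2 are all 1, so H_1 ≅ Z^2.
  H_2: rank ker ∂_2 − rank ∂_3 = (9 − 8) − 1 = 0, and the invariant factors of ∂_3 are all 1, so H_2 ≅ 0.
  H_3: rank ker ∂_3 − rank ∂_4 = (1 − 1) − 0 = 0, and there is no ∂_4, so H_3 ≅ 0.

H_0 = Z,  H_1 = Z^2,  H_2 = 0,  H_3 = 0.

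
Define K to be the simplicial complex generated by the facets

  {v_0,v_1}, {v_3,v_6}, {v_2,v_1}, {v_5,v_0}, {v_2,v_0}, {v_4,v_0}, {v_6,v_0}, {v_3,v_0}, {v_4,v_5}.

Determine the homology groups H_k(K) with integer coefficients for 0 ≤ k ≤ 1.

Take the total order v_0 < v_1 < v_2 < v_3 < v_4 < v_5 < v_6 on the vertex set. Then K (dimension 1) consists of the simplices:

  0-simplices (7): [v_0], [v_1], [v_2], [v_3], [v_4], [v_5], [v_6]
  1-simplices (9): [v_0,v_1], [v_0,v_2], [v_0,v_3], [v_0,v_4], [v_0,v_5], [v_0,v_6], [v_1,v_2], [v_3,v_6], [v_4,v_5]

giving chain groups C_0 ≅ Z^7, C_1 ≅ Z^9.

∂_1: C_1 → C_0 maps an edge to its endpoints' difference, ∂[p,q] = q − p. For instance
  ∂[v_1,v_2] = [v_2] − [v_1].
The resulting 7×9 matrix has rank 6, and its Smith normal form has invariant factors (1,1,1,1,1,1).

Reading off H_k = ker ∂_k / im ∂_{k+1}:

  H_0: rank C_0 − rank ∂_1 = 7 − 6 = 1, and the invariant factors of ∂_1 are all 1, so H_0 = Z.
  H_1: rank ker ∂_1 − rank ∂_2 = (9 − 6) − 0 = 3, and there is no ∂_2, so H_1 = Z^3.

As a check, the Euler characteristic is 7 − 9 = -2, which agrees with 1 − 3 = -2.
(K is a triangulation of a wedge of 3 circles.)

H_0 = Z,  H_1 = Z^3.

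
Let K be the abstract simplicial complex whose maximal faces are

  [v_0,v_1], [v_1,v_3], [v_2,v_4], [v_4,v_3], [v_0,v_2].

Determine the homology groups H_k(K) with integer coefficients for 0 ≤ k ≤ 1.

We work with the vertex ordering v_0 < v_1 < v_2 < v_3 < v_4. The simplices of K, each written with vertices in increasing order, are:

  0-simplices (5): [v_0], [v_1], [v_2], [v_3], [v_4]
  1-simplices (5): [v_0,v_1], [v_0,v_2], [v_1,v_3], [v_2,v_4], [v_3,v_4]

Hence C_0 ≅ Z^5, C_1 ≅ Z^5.

∂_1: C_1 → C_0 is given by ∂[p,q] = [q] − [p]. For instance
  ∂[v_0,v_1] = [v_1] − [v_0].
The 5×5 boundary matrix has rank 4 and Smith normal form diag(1,1,1,1).

Reading off H_k = ker ∂_k / im ∂_{k+1}:

  H_0: rank C_0 − rank ∂_1 = 5 − 4 = 1, and the invariant factors of ∂_1 are all 1, so H_0 ≅ Z.
  H_1: rank ker ∂_1 − rank ∂_2 = (5 − 4) − 0 = 1, and there is no ∂_2, so H_1 ≅ Z.

H_0 ≅ Z,  H_1 ≅ Z.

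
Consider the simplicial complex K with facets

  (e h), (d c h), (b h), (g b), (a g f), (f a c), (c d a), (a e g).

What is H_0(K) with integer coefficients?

Order the vertices as a < b < c < d < e < f < g < h. Listing each simplex with vertices in this order, K has dimension 2 with simplices:

  0-simplices (8): a, b, c, d, e, f, g, h
  1-simplices (14): ac, ad, ae, af, ag, bg, bh, cd, cf, ch, dh, eg, eh, fg
  2-simplices (5): acd, acf, aeg, afg, cdh

Hence C_0 ≅ Z^8, C_1 ≅ Z^14, C_2 ≅ Z^5.

Boundary ∂_1: C_1 → C_0 is given by ∂[p,q] = [q] − [p].
The resulting 8×14 matrix has rank 7, and its Smith normal form has invariant factors (1,1,1,1,1,1,1).

Boundary ∂_2: C_2 → C_1 sends each 2-simplex [p,q,r] to [q,r] − [p,r] + [p,q]. For instance
  ∂acd = cd − ad + ac,
  ∂acf = cf − af + ac.
The 14×5 boundary matrix has rank 5 and Smith normal form diag(1,1,1,1,1).

Reading off H_k = ker ∂_k / im ∂_{k+1}:

  H_0: rank C_0 − rank ∂_1 = 8 − 7 = 1, and the invariant factors of ∂_1 are all 1, so H_0 ≅ Z.

H_0 = Z.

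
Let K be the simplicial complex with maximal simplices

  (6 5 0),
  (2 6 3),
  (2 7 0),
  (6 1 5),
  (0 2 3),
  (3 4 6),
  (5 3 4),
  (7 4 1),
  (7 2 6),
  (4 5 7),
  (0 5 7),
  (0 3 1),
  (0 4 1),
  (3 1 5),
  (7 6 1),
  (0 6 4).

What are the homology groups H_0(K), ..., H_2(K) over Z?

H_0 ≅ Z,  H_1 ≅ Z^2,  H_2 ≅ Z.

Take the total order 0 < 1 < 2 < 3 < 4 < 5 < 6 < 7 on the vertex set. Then K (dimension 2) consists of the simplices:

  0-simplices (8): [0], [1], [2], [3], [4], [5], [6], [7]
  1-simplices (24): (24 of them)
  2-simplices (16): [0,1,3], [0,1,4], [0,2,3], [0,2,7], [0,4,6], [0,5,6], [0,5,7], [1,3,5], [1,4,7], [1,5,6], [1,6,7], [2,3,6], [2,6,7], [3,4,5], [3,4,6], [4,5,7]

giving chain groups C_0 ≅ Z^8, C_1 ≅ Z^24, C_2 ≅ Z^16.

The boundary map ∂_1: C_1 → C_0 maps an edge to its endpoints' difference, ∂[p,q] = q − p.
The resulting 8×24 matrix has rank 7, and its Smith normal form has invariant factors (1,1,1,1,1,1,1).

The boundary map ∂_2: C_2 → C_1 maps a triangle to the signed sum of its edges. For instance
  ∂[0,5,7] = [5,7] − [0,7] + [0,5],
  ∂[4,5,7] = [5,7] − [4,7] + [4,5].
As a 24×16 matrix over Z this has rank 15, with invariant factors (1,1,1,1,1,1,1,1,1,1,1,1,1,1,1).

From H_k ≅ ker(∂_k) / im(∂_{k+1}) we obtain:

  H_0: rank C_0 − rank ∂_1 = 8 − 7 = 1, and the invariant factors of ∂_1 are all 1, so H_0 ≅ Z.
  H_1: rank ker ∂_1 − rank ∂_2 = (24 − 7) − 15 = 2, and the invariant factors of ∂_2 are all 1, so H_1 ≅ Z^2.
  H_2: rank ker ∂_2 − rank ∂_3 = (16 − 15) − 0 = 1, and there is no ∂_3, so H_2 ≅ Z.

As a check, the Euler characteristic is 8 − 24 + 16 = 0, which agrees with 1 − 2 + 1 = 0.
(K is a triangulation of the torus T^2.)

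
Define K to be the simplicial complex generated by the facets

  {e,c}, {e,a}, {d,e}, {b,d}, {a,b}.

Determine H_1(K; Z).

Fix the vertex order a < b < c < d < e and write every simplex with vertices in increasing order. Then dim K = 1 and the simplices of K are:

  0-simplices (5): a, b, c, d, e
  1-simplices (5): ab, ae, bd, ce, de

so the chain groups are C_0 ≅ Z^5, C_1 ≅ Z^5.

∂_1: C_1 → C_0 sends each edge [p,q] (with p < q) to q − p. For instance
  ∂de = e − d.
The resulting 5×5 matrix has rank 4, and its Smith normal form has invariant factors (1,1,1,1).

Reading off H_k = ker ∂_k / im ∂_{k+1}:

  H_1: rank ker ∂_1 − rank ∂_2 = (5 − 4) − 0 = 1, and there is no ∂_2, so H_1 ≅ Z.

H_1 = Z.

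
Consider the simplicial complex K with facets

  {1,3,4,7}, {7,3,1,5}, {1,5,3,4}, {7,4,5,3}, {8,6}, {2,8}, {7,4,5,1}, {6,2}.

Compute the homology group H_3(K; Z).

Order the vertices as 1 < 2 < 3 < 4 < 5 < 6 < 7 < 8. Listing each simplex with vertices in this order, K has dimension 3 with simplices:

  0-simplices (8): [1], [2], [3], [4], [5], [6], [7], [8]
  1-simplices (13): [1,3], [1,4], [1,5], [1,7], [2,6], [2,8], [3,4], [3,5], [3,7], [4,5], [4,7], [5,7], [6,8]
  2-simplices (10): [1,3,4], [1,3,5], [1,3,7], [1,4,5], [1,4,7], [1,5,7], [3,4,5], [3,4,7], [3,5,7], [4,5,7]
  3-simplices (5): [1,3,4,5], [1,3,4,7], [1,3,5,7], [1,4,5,7], [3,4,5,7]

giving chain groups C_0 ≅ Z^8, C_1 ≅ Z^13, C_2 ≅ Z^10, C_3 ≅ Z^5.

Boundary ∂_1: C_1 → C_0 is given by ∂[p,q] = [q] − [p]. For instance
  ∂[6,8] = [8] − [6].
This gives a 8×13 integer matrix of rank 6; reducing to Smith normal form yields diagonal entries (1,1,1,1,1,1).

∂_2: C_2 → C_1 maps a triangle to the signed sum of its edges. For instance
  ∂[1,3,5] = [3,5] − [1,5] + [1,3],
  ∂[3,5,7] = [5,7] − [3,7] + [3,5].
This gives a 13×10 integer matrix of rank 6; reducing to Smith normal form yields diagonal entries (1,1,1,1,1,1).

The boundary map ∂_3: C_3 → C_2 sends each 3-simplex σ to the alternating sum Σ_i (−1)^i (σ with its i-th vertex removed). For instance
  ∂[1,3,4,5] = [3,4,5] − [1,4,5] + [1,3,5] − [1,3,4],
  ∂[3,4,5,7] = [4,5,7] − [3,5,7] + [3,4,7] − [3,4,5].
The 10×5 boundary matrix has rank 4 and Smith normal form diag(1,1,1,1).

Computing H_k = (kernel of ∂_k) / (image of ∂_{k+1}):

  H_3: rank ker ∂_3 − rank ∂_4 = (5 − 4) − 0 = 1, and there is no ∂_4, so H_3 = Z.

H_3 ≅ Z.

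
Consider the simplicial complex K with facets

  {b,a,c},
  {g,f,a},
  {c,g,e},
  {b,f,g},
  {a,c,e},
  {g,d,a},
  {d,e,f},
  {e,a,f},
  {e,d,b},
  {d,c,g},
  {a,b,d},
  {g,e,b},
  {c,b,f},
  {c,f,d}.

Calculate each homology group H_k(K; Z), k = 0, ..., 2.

H_0 ≅ Z,  H_1 ≅ Z^2,  H_2 ≅ Z.

Fix the vertex order a < b < c < d < e < f < g and write every simplex with vertices in increasing order. Then dim K = 2 and the simplices of K are:

  0-simplices (7): a, b, c, d, e, f, g
  1-simplices (21): ab, ac, ad, ae, af, ag, bc, bd, be, bf, bg, cd, ce, cf, cg, de, df, dg, ef, eg, fg
  2-simplices (14): abc, abd, ace, adg, aef, afg, bcf, bde, beg, bfg, cdf, cdg, ceg, def

so the chain groups are C_0 ≅ Z^7, C_1 ≅ Z^21, C_2 ≅ Z^14.

The boundary map ∂_1: C_1 → C_0 is given by ∂[p,q] = [q] − [p].
As a 7×21 matrix over Z this has rank 6, with invariant factors (1,1,1,1,1,1).

∂_2: C_2 → C_1 acts by ∂[p,q,r] = [q,r] − [p,r] + [p,q]. For instance
  ∂def = ef − df + de,
  ∂abc = bc − ac + ab.
The resulting 21×14 matrix has rank 13, and its Smith normal form has invariant factors (1,1,1,1,1,1,1,1,1,1,1,1,1).

Computing H_k = (kernel of ∂_k) / (image of ∂_{k+1}):

  H_0: rank C_0 − rank ∂_1 = 7 − 6 = 1, and the invariant factors of ∂_1 are all 1, so H_0 ≅ Z.
  H_1: rank ker ∂_1 − rank ∂_2 = (21 − 6) − 13 = 2, and the invariant factors of ∂_2 are all 1, so H_1 ≅ Z^2.
  H_2: rank ker ∂_2 − rank ∂_3 = (14 − 13) − 0 = 1, and there is no ∂_3, so H_2 ≅ Z.

As a check, the Euler characteristic is 7 − 21 + 14 = 0, which agrees with 1 − 2 + 1 = 0.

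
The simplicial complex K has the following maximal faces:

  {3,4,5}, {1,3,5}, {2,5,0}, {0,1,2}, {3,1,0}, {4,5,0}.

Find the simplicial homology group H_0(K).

H_0 = Z.

Order the vertices as 0 < 1 < 2 < 3 < 4 < 5. Listing each simplex with vertices in this order, K has dimension 2 with simplices:

  0-simplices (6): [0], [1], [2], [3], [4], [5]
  1-simplices (12): [0,1], [0,2], [0,3], [0,4], [0,5], [1,2], [1,3], [1,5], [2,5], [3,4], [3,5], [4,5]
  2-simplices (6): [0,1,2], [0,1,3], [0,2,5], [0,4,5], [1,3,5], [3,4,5]

Hence C_0 ≅ Z^6, C_1 ≅ Z^12, C_2 ≅ Z^6.

∂_1: C_1 → C_0 sends each edge [p,q] (with p < q) to q − p. For instance
  ∂[0,5] = [5] − [0].
The 6×12 boundary matrix has rank 5 and Smith normal form diag(1,1,1,1,1).

∂_2: C_2 → C_1 sends each 2-simplex [p,q,r] to [q,r] − [p,r] + [p,q]. For instance
  ∂[0,4,5] = [4,5] − [0,5] + [0,4],
  ∂[1,3,5] = [3,5] − [1,5] + [1,3].
The resulting 12×6 matrix has rank 6, and its Smith normal form has invariant factors (1,1,1,1,1,1).

Now H_k = ker ∂_k / im ∂_{k+1}, so:

  H_0: rank C_0 − rank ∂_1 = 6 − 5 = 1, and the invariant factors of ∂_1 are all 1, so H_0 = Z.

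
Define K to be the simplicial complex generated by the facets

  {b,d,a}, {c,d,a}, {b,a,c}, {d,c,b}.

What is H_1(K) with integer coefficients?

K has 4 vertices, 6 edges, 4 triangles.
rank ∂_1 = 3, rank ∂_2 = 3 ⇒ b_1 = 6 − 3 − 3 = 0; all invariant factors of ∂_2 are 1 so no torsion. So H_1 = 0.

H_1 = 0.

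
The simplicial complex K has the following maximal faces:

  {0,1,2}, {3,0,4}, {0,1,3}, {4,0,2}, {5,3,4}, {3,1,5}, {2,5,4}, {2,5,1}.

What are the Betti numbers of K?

b_0 = 1, b_1 = 0, b_2 = 1.

Fix the vertex order 0 < 1 < 2 < 3 < 4 < 5 and write every simplex with vertices in increasing order. Then dim K = 2 and the simplices of K are:

  0-simplices (6): [0], [1], [2], [3], [4], [5]
  1-simplices (12): [0,1], [0,2], [0,3], [0,4], [1,2], [1,3], [1,5], [2,4], [2,5], [3,4], [3,5], [4,5]
  2-simplices (8): [0,1,2], [0,1,3], [0,2,4], [0,3,4], [1,2,5], [1,3,5], [2,4,5], [3,4,5]

giving chain groups C_0 ≅ Z^6, C_1 ≅ Z^12, C_2 ≅ Z^8.

∂_1: C_1 → C_0 is given by ∂[p,q] = [q] − [p].
The resulting 6×12 matrix has rank 5, and its Smith normal form has invariant factors (1,1,1,1,1).

Boundary ∂_2: C_2 → C_1 acts by ∂[p,q,r] = [q,r] − [p,r] + [p,q]. For instance
  ∂[0,3,4] = [3,4] − [0,4] + [0,3],
  ∂[0,1,3] = [1,3] − [0,3] + [0,1].
This gives a 12×8 integer matrix of rank 7; reducing to Smith normal form yields diagonal entries (1,1,1,1,1,1,1).

Computing H_k = (kernel of ∂_k) / (image of ∂_{k+1}):

  H_0: rank C_0 − rank ∂_1 = 6 − 5 = 1, and the invariant factors of ∂_1 are all 1, so H_0 ≅ Z.
  H_1: rank ker ∂_1 − rank ∂_2 = (12 − 5) − 7 = 0, and the invariant factors of ∂_2 are all 1, so H_1 ≅ 0.
  H_2: rank ker ∂_2 − rank ∂_3 = (8 − 7) − 0 = 1, and there is no ∂_3, so H_2 ≅ Z.

Hence the Betti numbers are b_0 = 1, b_1 = 0, b_2 = 1.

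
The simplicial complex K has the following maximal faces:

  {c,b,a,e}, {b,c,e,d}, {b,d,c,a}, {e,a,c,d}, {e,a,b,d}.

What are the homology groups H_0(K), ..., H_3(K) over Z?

H_0 = Z,  H_1 = 0,  H_2 = 0,  H_3 = Z.

K has 5 vertices, 10 edges, 10 triangles, 5 3-simplices.
rank ∂_0 = 0, rank ∂_1 = 4 ⇒ b_0 = 5 − 0 − 4 = 1; all invariant factors of ∂_1 are 1 so no torsion. So H_0 ≅ Z.
rank ∂_1 = 4, rank ∂_2 = 6 ⇒ b_1 = 10 − 4 − 6 = 0; all invariant factors of ∂_2 are 1 so no torsion. So H_1 ≅ 0.
rank ∂_2 = 6, rank ∂_3 = 4 ⇒ b_2 = 10 − 6 − 4 = 0; all invariant factors of ∂_3 are 1 so no torsion. So H_2 ≅ 0.
rank ∂_3 = 4, rank ∂_4 = 0 ⇒ b_3 = 5 − 4 − 0 = 1. So H_3 ≅ Z.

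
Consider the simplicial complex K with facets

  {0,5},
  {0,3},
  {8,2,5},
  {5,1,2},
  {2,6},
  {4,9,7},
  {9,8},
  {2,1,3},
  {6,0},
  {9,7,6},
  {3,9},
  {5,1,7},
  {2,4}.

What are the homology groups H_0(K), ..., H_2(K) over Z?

H_0 ≅ Z,  H_1 ≅ Z^6,  H_2 = 0.

Take the total order 0 < 1 < 2 < 3 < 4 < 5 < 6 < 7 < 8 < 9 on the vertex set. Then K (dimension 2) consists of the simplices:

  0-simplices (10): [0], [1], [2], [3], [4], [5], [6], [7], [8], [9]
  1-simplices (21): [0,3], [0,5], [0,6], [1,2], [1,3], [1,5], [1,7], [2,3], [2,4], [2,5], [2,6], [2,8], [3,9], [4,7], [4,9], [5,7], [5,8], [6,7], [6,9], [7,9], [8,9]
  2-simplices (6): [1,2,3], [1,2,5], [1,5,7], [2,5,8], [4,7,9], [6,7,9]

so the chain groups are C_0 ≅ Z^10, C_1 ≅ Z^21, C_2 ≅ Z^6.

The boundary map ∂_1: C_1 → C_0 sends each edge [p,q] (with p < q) to q − p. For instance
  ∂[6,7] = [7] − [6].
The resulting 10×21 matrix has rank 9, and its Smith normal form has invariant factors (1,1,1,1,1,1,1,1,1).

∂_2: C_2 → C_1 sends each 2-simplex [p,q,r] to [q,r] − [p,r] + [p,q]. For instance
  ∂[4,7,9] = [7,9] − [4,9] + [4,7],
  ∂[1,2,3] = [2,3] − [1,3] + [1,2].
As a 21×6 matrix over Z this has rank 6, with invariant factors (1,1,1,1,1,1).

Computing H_k = (kernel of ∂_k) / (image of ∂_{k+1}):

  H_0: rank C_0 − rank ∂_1 = 10 − 9 = 1, and the invariant factors of ∂_1 are all 1, so H_0 = Z.
  H_1: rank ker ∂_1 − rank ∂_2 = (21 − 9) − 6 = 6, and the invariant factors of ∂_2 are all 1, so H_1 = Z^6.
  H_2: rank ker ∂_2 − rank ∂_3 = (6 − 6) − 0 = 0, and there is no ∂_3, so H_2 = 0.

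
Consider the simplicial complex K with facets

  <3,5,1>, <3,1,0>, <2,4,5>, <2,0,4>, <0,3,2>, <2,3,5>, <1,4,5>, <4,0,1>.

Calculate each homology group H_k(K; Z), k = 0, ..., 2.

H_0 ≅ Z,  H_1 = 0,  H_2 ≅ Z.

We work with the vertex ordering 0 < 1 < 2 < 3 < 4 < 5. The simplices of K, each written with vertices in increasing order, are:

  0-simplices (6): [0], [1], [2], [3], [4], [5]
  1-simplices (12): [0,1], [0,2], [0,3], [0,4], [1,3], [1,4], [1,5], [2,3], [2,4], [2,5], [3,5], [4,5]
  2-simplices (8): [0,1,3], [0,1,4], [0,2,3], [0,2,4], [1,3,5], [1,4,5], [2,3,5], [2,4,5]

Hence C_0 ≅ Z^6, C_1 ≅ Z^12, C_2 ≅ Z^8.

∂_1: C_1 → C_0 sends each edge [p,q] (with p < q) to q − p. For instance
  ∂[1,5] = [5] − [1].
The 6×12 boundary matrix has rank 5 and Smith normal form diag(1,1,1,1,1).

∂_2: C_2 → C_1 maps a triangle to the signed sum of its edges. For instance
  ∂[2,4,5] = [4,5] − [2,5] + [2,4],
  ∂[0,1,4] = [1,4] − [0,4] + [0,1].
As a 12×8 matrix over Z this has rank 7, with invariant factors (1,1,1,1,1,1,1).

Reading off H_k = ker ∂_k / im ∂_{k+1}:

  H_0: rank C_0 − rank ∂_1 = 6 − 5 = 1, and the invariant factors of ∂_1 are all 1, so H_0 ≅ Z.
  H_1: rank ker ∂_1 − rank ∂_2 = (12 − 5) − 7 = 0, and the invariant factors of ∂_2 are all 1, so H_1 ≅ 0.
  H_2: rank ker ∂_2 − rank ∂_3 = (8 − 7) − 0 = 1, and there is no ∂_3, so H_2 ≅ Z.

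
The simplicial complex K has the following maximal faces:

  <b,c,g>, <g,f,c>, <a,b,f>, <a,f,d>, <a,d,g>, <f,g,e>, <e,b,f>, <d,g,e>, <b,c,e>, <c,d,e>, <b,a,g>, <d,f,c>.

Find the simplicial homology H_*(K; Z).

We work with the vertex ordering a < b < c < d < e < f < g. The simplices of K, each written with vertices in increasing order, are:

  0-simplices (7): a, b, c, d, e, f, g
  1-simplices (18): ab, ad, af, ag, bc, be, bf, bg, cd, ce, cf, cg, de, df, dg, ef, eg, fg
  2-simplices (12): abf, abg, adf, adg, bce, bcg, bef, cde, cdf, cfg, deg, efg

Hence C_0 ≅ Z^7, C_1 ≅ Z^18, C_2 ≅ Z^12.

∂_1: C_1 → C_0 sends each edge [p,q] (with p < q) to q − p.
As a 7×18 matrix over Z this has rank 6, with invariant factors (1,1,1,1,1,1).

Boundary ∂_2: C_2 → C_1 sends each 2-simplex [p,q,r] to [q,r] − [p,r] + [p,q]. For instance
  ∂abf = bf − af + ab,
  ∂adf = df − af + ad.
This gives a 18×12 integer matrix of rank 12; reducing to Smith normal form yields diagonal entries (1,1,1,1,1,1,1,1,1,1,1,2).

Now H_k = ker ∂_k / im ∂_{k+1}, so:

  H_0: rank C_0 − rank ∂_1 = 7 − 6 = 1, and the invariant factors of ∂_1 are all 1, so H_0 ≅ Z.
  H_1: rank ker ∂_1 − rank ∂_2 = (18 − 6) − 12 = 0, and ∂_2 has invariant factor 2 > 1, so H_1 ≅ Z/2.
  H_2: rank ker ∂_2 − rank ∂_3 = (12 − 12) − 0 = 0, and there is no ∂_3, so H_2 ≅ 0.

As a check, the Euler characteristic is 7 − 18 + 12 = 1, which agrees with 1 − 0 + 0 = 1.

H_0 = Z,  H_1 = Z/2,  H_2 = 0.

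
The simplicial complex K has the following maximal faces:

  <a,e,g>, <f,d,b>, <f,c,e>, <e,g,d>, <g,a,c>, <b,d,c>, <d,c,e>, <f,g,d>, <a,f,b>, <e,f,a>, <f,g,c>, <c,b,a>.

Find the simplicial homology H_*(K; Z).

K has 7 vertices, 18 edges, 12 triangles.
rank ∂_0 = 0, rank ∂_1 = 6 ⇒ b_0 = 7 − 0 − 6 = 1; all invariant factors of ∂_1 are 1 so no torsion. So H_0 = Z.
rank ∂_1 = 6, rank ∂_2 = 12 ⇒ b_1 = 18 − 6 − 12 = 0; ∂_2 has invariant factor(s) [2] giving torsion. So H_1 = Z/2.
rank ∂_2 = 12, rank ∂_3 = 0 ⇒ b_2 = 12 − 12 − 0 = 0. So H_2 = 0.

H_0 ≅ Z,  H_1 ≅ Z/2,  H_2 = 0.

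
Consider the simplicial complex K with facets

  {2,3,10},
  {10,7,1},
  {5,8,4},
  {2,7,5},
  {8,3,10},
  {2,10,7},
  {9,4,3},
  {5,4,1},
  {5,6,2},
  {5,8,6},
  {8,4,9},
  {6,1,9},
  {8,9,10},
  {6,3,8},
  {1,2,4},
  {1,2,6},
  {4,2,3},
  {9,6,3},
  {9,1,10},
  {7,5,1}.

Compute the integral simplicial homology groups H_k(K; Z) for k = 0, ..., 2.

Fix the vertex order 1 < 2 < 3 < 4 < 5 < 6 < 7 < 8 < 9 < 10 and write every simplex with vertices in increasing order. Then dim K = 2 and the simplices of K are:

  0-simplices (10): [1], [2], [3], [4], [5], [6], [7], [8], [9], [10]
  1-simplices (30): (30 of them)
  2-simplices (20): (20 of them)

Hence C_0 ≅ Z^10, C_1 ≅ Z^30, C_2 ≅ Z^20.

∂_1: C_1 → C_0 maps an edge to its endpoints' difference, ∂[p,q] = q − p. For instance
  ∂[3,10] = [10] − [3].
The resulting 10×30 matrix has rank 9, and its Smith normal form has invariant factors (1,1,1,1,1,1,1,1,1).

∂_2: C_2 → C_1 acts by ∂[p,q,r] = [q,r] − [p,r] + [p,q]. For instance
  ∂[2,5,7] = [5,7] − [2,7] + [2,5],
  ∂[1,6,9] = [6,9] − [1,9] + [1,6].
As a 30×20 matrix over Z this has rank 20, with invariant factors (1,1,1,1,1,1,1,1,1,1,1,1,1,1,1,1,1,1,1,2).

Now H_k = ker ∂_k / im ∂_{k+1}, so:

  H_0: rank C_0 − rank ∂_1 = 10 − 9 = 1, and the invariant factors of ∂_1 are all 1, so H_0 ≅ Z.
  H_1: rank ker ∂_1 − rank ∂_2 = (30 − 9) − 20 = 1, and ∂_2 has invariant factor 2 > 1, so H_1 ≅ Z ⊕ Z_2.
  H_2: rank ker ∂_2 − rank ∂_3 = (20 − 20) − 0 = 0, and there is no ∂_3, so H_2 ≅ 0.

H_0 = Z,  H_1 = Z ⊕ Z_2,  H_2 = 0.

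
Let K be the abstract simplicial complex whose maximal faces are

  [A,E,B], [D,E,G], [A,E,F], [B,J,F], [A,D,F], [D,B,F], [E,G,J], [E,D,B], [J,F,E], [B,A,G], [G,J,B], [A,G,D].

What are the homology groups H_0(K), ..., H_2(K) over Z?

H_0 ≅ Z,  H_1 ≅ Z/2,  H_2 = 0.

Order the vertices as A < B < D < E < F < G < J. Listing each simplex with vertices in this order, K has dimension 2 with simplices:

  0-simplices (7): A, B, D, E, F, G, J
  1-simplices (18): AB, AD, AE, AF, AG, BD, BE, BF, BG, BJ, DE, DF, DG, EF, EG, EJ, FJ, GJ
  2-simplices (12): ABE, ABG, ADF, ADG, AEF, BDE, BDF, BFJ, BGJ, DEG, EFJ, EGJ

Hence C_0 ≅ Z^7, C_1 ≅ Z^18, C_2 ≅ Z^12.

∂_1: C_1 → C_0 maps an edge to its endpoints' difference, ∂[p,q] = q − p. For instance
  ∂GJ = J − G.
As a 7×18 matrix over Z this has rank 6, with invariant factors (1,1,1,1,1,1).

∂_2: C_2 → C_1 maps a triangle to the signed sum of its edges. For instance
  ∂ADG = DG − AG + AD,
  ∂BDF = DF − BF + BD.
This gives a 18×12 integer matrix of rank 12; reducing to Smith normal form yields diagonal entries (1,1,1,1,1,1,1,1,1,1,1,2).

Now H_k = ker ∂_k / im ∂_{k+1}, so:

  H_0: rank C_0 − rank ∂_1 = 7 − 6 = 1, and the invariant factors of ∂_1 are all 1, so H_0 ≅ Z.
  H_1: rank ker ∂_1 − rank ∂_2 = (18 − 6) − 12 = 0, and ∂_2 has invariant factor 2 > 1, so H_1 ≅ Z/2.
  H_2: rank ker ∂_2 − rank ∂_3 = (12 − 12) − 0 = 0, and there is no ∂_3, so H_2 ≅ 0.

As a check, the Euler characteristic is 7 − 18 + 12 = 1, which agrees with 1 − 0 + 0 = 1.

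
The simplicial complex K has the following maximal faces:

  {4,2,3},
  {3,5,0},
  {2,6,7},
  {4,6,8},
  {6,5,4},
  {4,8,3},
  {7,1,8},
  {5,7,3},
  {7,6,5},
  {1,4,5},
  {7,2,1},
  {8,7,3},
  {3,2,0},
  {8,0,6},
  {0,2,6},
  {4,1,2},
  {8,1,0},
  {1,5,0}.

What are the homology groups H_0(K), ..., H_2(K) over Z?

Order the vertices as 0 < 1 < 2 < 3 < 4 < 5 < 6 < 7 < 8. Listing each simplex with vertices in this order, K has dimension 2 with simplices:

  0-simplices (9): [0], [1], [2], [3], [4], [5], [6], [7], [8]
  1-simplices (27): (27 of them)
  2-simplices (18): [0,1,5], [0,1,8], [0,2,3], [0,2,6], [0,3,5], [0,6,8], [1,2,4], [1,2,7], [1,4,5], [1,7,8], [2,3,4], [2,6,7], [3,4,8], [3,5,7], [3,7,8], [4,5,6], [4,6,8], [5,6,7]

giving chain groups C_0 ≅ Z^9, C_1 ≅ Z^27, C_2 ≅ Z^18.

∂_1: C_1 → C_0 is given by ∂[p,q] = [q] − [p].
This gives a 9×27 integer matrix of rank 8; reducing to Smith normal form yields diagonal entries (1,1,1,1,1,1,1,1).

The boundary map ∂_2: C_2 → C_1 sends each 2-simplex [p,q,r] to [q,r] − [p,r] + [p,q]. For instance
  ∂[4,5,6] = [5,6] − [4,6] + [4,5],
  ∂[1,4,5] = [4,5] − [1,5] + [1,4].
As a 27×18 matrix over Z this has rank 17, with invariant factors (1,1,1,1,1,1,1,1,1,1,1,1,1,1,1,1,1).

From H_k ≅ ker(∂_k) / im(∂_{k+1}) we obtain:

  H_0: rank C_0 − rank ∂_1 = 9 − 8 = 1, and the invariant factors of ∂_1 are all 1, so H_0 = Z.
  H_1: rank ker ∂_1 − rank ∂_2 = (27 − 8) − 17 = 2, and the invariant factors of ∂_2 are all 1, so H_1 = Z^2.
  H_2: rank ker ∂_2 − rank ∂_3 = (18 − 17) − 0 = 1, and there is no ∂_3, so H_2 = Z.

H_0 = Z,  H_1 = Z^2,  H_2 = Z.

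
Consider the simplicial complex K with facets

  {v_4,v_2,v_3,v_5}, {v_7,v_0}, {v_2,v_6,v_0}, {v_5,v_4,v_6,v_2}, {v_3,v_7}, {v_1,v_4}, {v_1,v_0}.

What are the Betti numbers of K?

b_0 = 1, b_1 = 2, b_2 = 0, b_3 = 0.

Order the vertices as v_0 < v_1 < v_2 < v_3 < v_4 < v_5 < v_6 < v_7. Listing each simplex with vertices in this order, K has dimension 3 with simplices:

  0-simplices (8): [v_0], [v_1], [v_2], [v_3], [v_4], [v_5], [v_6], [v_7]
  1-simplices (15): (15 of them)
  2-simplices (8): [v_0,v_2,v_6], [v_2,v_3,v_4], [v_2,v_3,v_5], [v_2,v_4,v_5], [v_2,v_4,v_6], [v_2,v_5,v_6], [v_3,v_4,v_5], [v_4,v_5,v_6]
  3-simplices (2): [v_2,v_3,v_4,v_5], [v_2,v_4,v_5,v_6]

so the chain groups are C_0 ≅ Z^8, C_1 ≅ Z^15, C_2 ≅ Z^8, C_3 ≅ Z^2.

∂_1: C_1 → C_0 is given by ∂[p,q] = [q] − [p]. For instance
  ∂[v_2,v_3] = [v_3] − [v_2].
The 8×15 boundary matrix has rank 7 and Smith normal form diag(1,1,1,1,1,1,1).

Boundary ∂_2: C_2 → C_1 acts by ∂[p,q,r] = [q,r] − [p,r] + [p,q]. For instance
  ∂[v_2,v_3,v_4] = [v_3,v_4] − [v_2,v_4] + [v_2,v_3],
  ∂[v_0,v_2,v_6] = [v_2,v_6] − [v_0,v_6] + [v_0,v_2].
The resulting 15×8 matrix has rank 6, and its Smith normal form has invariant factors (1,1,1,1,1,1).

The boundary map ∂_3: C_3 → C_2 sends each 3-simplex σ to the alternating sum Σ_i (−1)^i (σ with its i-th vertex removed). For instance
  ∂[v_2,v_3,v_4,v_5] = [v_3,v_4,v_5] − [v_2,v_4,v_5] + [v_2,v_3,v_5] − [v_2,v_3,v_4],
  ∂[v_2,v_4,v_5,v_6] = [v_4,v_5,v_6] − [v_2,v_5,v_6] + [v_2,v_4,v_6] − [v_2,v_4,v_5].
The 8×2 boundary matrix has rank 2 and Smith normal form diag(1,1).

Now H_k = ker ∂_k / im ∂_{k+1}, so:

  H_0: rank C_0 − rank ∂_1 = 8 − 7 = 1, and the invariant factors of ∂_1 are all 1, so H_0 ≅ Z.
  H_1: rank ker ∂_1 − rank ∂_2 = (15 − 7) − 6 = 2, and the invariant factors of ∂_2 are all 1, so H_1 ≅ Z^2.
  H_2: rank ker ∂_2 − rank ∂_3 = (8 − 6) − 2 = 0, and the invariant factors of ∂_3 are all 1, so H_2 ≅ 0.
  H_3: rank ker ∂_3 − rank ∂_4 = (2 − 2) − 0 = 0, and there is no ∂_4, so H_3 ≅ 0.

Hence the Betti numbers are b_0 = 1, b_1 = 2, b_2 = 0, b_3 = 0.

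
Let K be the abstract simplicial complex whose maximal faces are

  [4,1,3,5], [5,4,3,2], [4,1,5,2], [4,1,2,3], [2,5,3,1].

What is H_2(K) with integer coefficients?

Order the vertices as 1 < 2 < 3 < 4 < 5. Listing each simplex with vertices in this order, K has dimension 3 with simplices:

  0-simplices (5): [1], [2], [3], [4], [5]
  1-simplices (10): [1,2], [1,3], [1,4], [1,5], [2,3], [2,4], [2,5], [3,4], [3,5], [4,5]
  2-simplices (10): [1,2,3], [1,2,4], [1,2,5], [1,3,4], [1,3,5], [1,4,5], [2,3,4], [2,3,5], [2,4,5], [3,4,5]
  3-simplices (5): [1,2,3,4], [1,2,3,5], [1,2,4,5], [1,3,4,5], [2,3,4,5]

giving chain groups C_0 ≅ Z^5, C_1 ≅ Z^10, C_2 ≅ Z^10, C_3 ≅ Z^5.

The boundary map ∂_1: C_1 → C_0 is given by ∂[p,q] = [q] − [p]. For instance
  ∂[1,4] = [4] − [1].
The 5×10 boundary matrix has rank 4 and Smith normal form diag(1,1,1,1).

∂_2: C_2 → C_1 acts by ∂[p,q,r] = [q,r] − [p,r] + [p,q]. For instance
  ∂[1,2,4] = [2,4] − [1,4] + [1,2],
  ∂[1,2,3] = [2,3] − [1,3] + [1,2].
The 10×10 boundary matrix has rank 6 and Smith normal form diag(1,1,1,1,1,1).

Boundary ∂_3: C_3 → C_2 sends each 3-simplex σ to the alternating sum Σ_i (−1)^i (σ with its i-th vertex removed). For instance
  ∂[1,2,3,4] = [2,3,4] − [1,3,4] + [1,2,4] − [1,2,3],
  ∂[1,2,4,5] = [2,4,5] − [1,4,5] + [1,2,5] − [1,2,4].
The resulting 10×5 matrix has rank 4, and its Smith normal form has invariant factors (1,1,1,1).

From H_k ≅ ker(∂_k) / im(∂_{k+1}) we obtain:

  H_2: rank ker ∂_2 − rank ∂_3 = (10 − 6) − 4 = 0, and the invariant factors of ∂_3 are all 1, so H_2 ≅ 0.

H_2 = 0.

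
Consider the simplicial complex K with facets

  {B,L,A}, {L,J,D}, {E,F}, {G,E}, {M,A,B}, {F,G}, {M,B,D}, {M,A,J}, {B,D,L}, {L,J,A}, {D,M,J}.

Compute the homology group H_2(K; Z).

Order the vertices as A < B < D < E < F < G < J < L < M. Listing each simplex with vertices in this order, K has dimension 2 with simplices:

  0-simplices (9): A, B, D, E, F, G, J, L, M
  1-simplices (15): AB, AJ, AL, AM, BD, BL, BM, DJ, DL, DM, EF, EG, FG, JL, JM
  2-simplices (8): ABL, ABM, AJL, AJM, BDL, BDM, DJL, DJM

Hence C_0 ≅ Z^9, C_1 ≅ Z^15, C_2 ≅ Z^8.

∂_1: C_1 → C_0 is given by ∂[p,q] = [q] − [p]. For instance
  ∂BM = M − B.
This gives a 9×15 integer matrix of rank 7; reducing to Smith normal form yields diagonal entries (1,1,1,1,1,1,1).

Boundary ∂_2: C_2 → C_1 acts by ∂[p,q,r] = [q,r] − [p,r] + [p,q]. For instance
  ∂DJM = JM − DM + DJ,
  ∂DJL = JL − DL + DJ.
The resulting 15×8 matrix has rank 7, and its Smith normal form has invariant factors (1,1,1,1,1,1,1).

Reading off H_k = ker ∂_k / im ∂_{k+1}:

  H_2: rank ker ∂_2 − rank ∂_3 = (8 − 7) − 0 = 1, and there is no ∂_3, so H_2 ≅ Z.

H_2 = Z.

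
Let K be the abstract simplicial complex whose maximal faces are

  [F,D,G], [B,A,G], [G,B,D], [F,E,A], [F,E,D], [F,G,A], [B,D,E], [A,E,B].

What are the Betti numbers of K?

Take the total order A < B < D < E < F < G on the vertex set. Then K (dimension 2) consists of the simplices:

  0-simplices (6): A, B, D, E, F, G
  1-simplices (12): AB, AE, AF, AG, BD, BE, BG, DE, DF, DG, EF, FG
  2-simplices (8): ABE, ABG, AEF, AFG, BDE, BDG, DEF, DFG

Hence C_0 ≅ Z^6, C_1 ≅ Z^12, C_2 ≅ Z^8.

Boundary ∂_1: C_1 → C_0 maps an edge to its endpoints' difference, ∂[p,q] = q − p. For instance
  ∂BE = E − B.
This gives a 6×12 integer matrix of rank 5; reducing to Smith normal form yields diagonal entries (1,1,1,1,1).

The boundary map ∂_2: C_2 → C_1 maps a triangle to the signed sum of its edges. For instance
  ∂ABE = BE − AE + AB,
  ∂AFG = FG − AG + AF.
The resulting 12×8 matrix has rank 7, and its Smith normal form has invariant factors (1,1,1,1,1,1,1).

Now H_k = ker ∂_k / im ∂_{k+1}, so:

  H_0: rank C_0 − rank ∂_1 = 6 − 5 = 1, and the invariant factors of ∂_1 are all 1, so H_0 ≅ Z.
  H_1: rank ker ∂_1 − rank ∂_2 = (12 − 5) − 7 = 0, and the invariant factors of ∂_2 are all 1, so H_1 ≅ 0.
  H_2: rank ker ∂_2 − rank ∂_3 = (8 − 7) − 0 = 1, and there is no ∂_3, so H_2 ≅ Z.

As a check, the Euler characteristic is 6 − 12 + 8 = 2, which agrees with 1 − 0 + 1 = 2.
(K is a triangulation of the 2-sphere S^2.)

Hence the Betti numbers are b_0 = 1, b_1 = 0, b_2 = 1.

b_0 = 1, b_1 = 0, b_2 = 1.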